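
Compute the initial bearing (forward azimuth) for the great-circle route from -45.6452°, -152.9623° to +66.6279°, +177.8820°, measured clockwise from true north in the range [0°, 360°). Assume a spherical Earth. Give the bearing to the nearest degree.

Δλ = 177.8820 − -152.9623 = 330.8443°; wrapped into (−180°, 180°]: -29.1557°.
θ = atan2( sin Δλ · cos φ₂ , cos φ₁ · sin φ₂ − sin φ₁ · cos φ₂ · cos Δλ )
  = atan2(-0.19327, 0.88945) = -12.259° → normalised to [0°, 360°): 347.741°.

348°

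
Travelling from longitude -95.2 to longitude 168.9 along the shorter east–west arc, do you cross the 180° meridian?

Naïve |168.9 − -95.2| = 264.1° > 180°, so the shorter arc goes the other way round — across 180°.
Signed shortest Δλ = ((168.9 − -95.2 + 180) mod 360) − 180 = -95.9°.
Going west by 95.9° from -95.2° passes through 180° before reaching +168.9°.

Yes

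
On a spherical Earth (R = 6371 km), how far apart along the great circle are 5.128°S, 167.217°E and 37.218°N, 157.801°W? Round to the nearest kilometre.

5941 km

Δλ = -157.801 − 167.217 = -325.018°; wrapped into (−180°, 180°]: 34.982°.
Δφ = 37.218 − -5.128 = 42.346°.
a = sin²(Δφ/2) + cos φ₁ · cos φ₂ · sin²(Δλ/2) = 0.202103.
c = 2·atan2(√a, √(1−a)) = 0.93254 rad → d = 6371·c ≈ 5941.23 km.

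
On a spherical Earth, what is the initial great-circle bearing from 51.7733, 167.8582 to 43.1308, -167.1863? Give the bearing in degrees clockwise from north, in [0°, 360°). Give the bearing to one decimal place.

107.4°

Δλ = -167.1863 − 167.8582 = -335.0445°; wrapped into (−180°, 180°]: 24.9555°.
θ = atan2( sin Δλ · cos φ₂ , cos φ₁ · sin φ₂ − sin φ₁ · cos φ₂ · cos Δλ )
  = atan2(0.30791, -0.09674) = 107.442° → normalised to [0°, 360°): 107.442°.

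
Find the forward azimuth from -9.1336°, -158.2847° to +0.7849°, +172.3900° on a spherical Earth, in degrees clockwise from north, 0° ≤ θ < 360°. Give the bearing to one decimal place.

Δλ = 172.3900 − -158.2847 = 330.6747°; wrapped into (−180°, 180°]: -29.3253°.
θ = atan2( sin Δλ · cos φ₂ , cos φ₁ · sin φ₂ − sin φ₁ · cos φ₂ · cos Δλ )
  = atan2(-0.48972, 0.15191) = -72.767° → normalised to [0°, 360°): 287.233°.

287.2°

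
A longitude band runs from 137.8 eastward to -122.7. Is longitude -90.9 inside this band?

Band width going east from +137.8° to -122.7°: ((-122.7 − 137.8) mod 360) = 99.5°.
Offset of -90.9° east of the west edge: ((-90.9 − 137.8) mod 360) = 131.3°.
131.3° > 99.5° ⇒ outside.

No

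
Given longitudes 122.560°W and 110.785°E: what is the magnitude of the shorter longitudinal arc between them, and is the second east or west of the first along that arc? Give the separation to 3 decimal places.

126.655° west

Raw difference: 110.785 − -122.560 = 233.345°.
Normalise into (−180°, 180°]: 233.345° − 360° = -126.655°.
Negative ⇒ the second point lies to the west; separation 126.655°.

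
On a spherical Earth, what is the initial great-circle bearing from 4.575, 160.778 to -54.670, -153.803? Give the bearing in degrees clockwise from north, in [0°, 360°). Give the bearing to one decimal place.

154.0°

Δλ = -153.803 − 160.778 = -314.581°; wrapped into (−180°, 180°]: 45.419°.
θ = atan2( sin Δλ · cos φ₂ , cos φ₁ · sin φ₂ − sin φ₁ · cos φ₂ · cos Δλ )
  = atan2(0.41189, -0.84561) = 154.030° → normalised to [0°, 360°): 154.030°.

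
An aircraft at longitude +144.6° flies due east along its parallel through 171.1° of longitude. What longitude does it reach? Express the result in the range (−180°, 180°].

-44.3°

Start at +144.6°; shift +171.1° → +315.7°.
+315.7° lies outside (−180°, 180°]; subtract 360° → -44.3°.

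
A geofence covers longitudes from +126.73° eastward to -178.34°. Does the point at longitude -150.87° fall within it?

No

Band width going east from +126.73° to -178.34°: ((-178.34 − 126.73) mod 360) = 54.93°.
Offset of -150.87° east of the west edge: ((-150.87 − 126.73) mod 360) = 82.40°.
82.40° > 54.93° ⇒ outside.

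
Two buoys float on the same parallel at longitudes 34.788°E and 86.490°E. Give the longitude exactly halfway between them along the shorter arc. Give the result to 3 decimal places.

60.639°E

Signed shortest Δλ from +34.788° to +86.490° is +51.702°.
Midpoint longitude = +34.788° + (+51.702°)/2 = +34.788° + 25.851° = +60.639°.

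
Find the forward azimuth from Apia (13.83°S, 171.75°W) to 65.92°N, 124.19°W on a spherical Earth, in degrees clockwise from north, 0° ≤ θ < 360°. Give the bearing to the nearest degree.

Δλ = -124.19 − -171.75 = 47.56°.
θ = atan2( sin Δλ · cos φ₂ , cos φ₁ · sin φ₂ − sin φ₁ · cos φ₂ · cos Δλ )
  = atan2(0.30111, 0.95233) = 17.546° → normalised to [0°, 360°): 17.546°.

18°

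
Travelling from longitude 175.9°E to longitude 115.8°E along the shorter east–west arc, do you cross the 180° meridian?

Signed shortest Δλ = ((115.8 − 175.9 + 180) mod 360) − 180 = -60.1°.
Going west by 60.1° from +175.9° reaches +115.8° without touching 180°.

No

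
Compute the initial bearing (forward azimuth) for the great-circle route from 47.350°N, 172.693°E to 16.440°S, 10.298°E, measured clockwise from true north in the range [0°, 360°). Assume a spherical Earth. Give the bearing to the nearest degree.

Δλ = 10.298 − 172.693 = -162.395°.
θ = atan2( sin Δλ · cos φ₂ , cos φ₁ · sin φ₂ − sin φ₁ · cos φ₂ · cos Δλ )
  = atan2(-0.29009, 0.48065) = -31.112° → normalised to [0°, 360°): 328.888°.

329°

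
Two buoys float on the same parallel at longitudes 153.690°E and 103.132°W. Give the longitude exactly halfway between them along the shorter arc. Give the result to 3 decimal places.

Signed shortest Δλ from +153.690° to -103.132° is +103.178°.
Midpoint longitude = +153.690° + (+103.178°)/2 = +153.690° + 51.589° = +205.279°.
Normalise into (−180°, 180°]: -154.721°.
(The naïve average (+153.690 + -103.132)/2 = 25.279° is on the wrong side of the globe.)

154.721°W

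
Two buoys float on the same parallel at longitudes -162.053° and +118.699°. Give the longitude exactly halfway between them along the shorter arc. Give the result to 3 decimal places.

+158.323°

Signed shortest Δλ from -162.053° to +118.699° is -79.248°.
Midpoint longitude = -162.053° + (-79.248°)/2 = -162.053° − 39.624° = -201.677°.
Normalise into (−180°, 180°]: +158.323°.
(The naïve average (-162.053 + +118.699)/2 = -21.677° is on the wrong side of the globe.)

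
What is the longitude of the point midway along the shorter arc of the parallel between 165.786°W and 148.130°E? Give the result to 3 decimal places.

171.172°E

Signed shortest Δλ from -165.786° to +148.130° is -46.084°.
Midpoint longitude = -165.786° + (-46.084°)/2 = -165.786° − 23.042° = -188.828°.
Normalise into (−180°, 180°]: +171.172°.
(The naïve average (-165.786 + +148.130)/2 = -8.828° is on the wrong side of the globe.)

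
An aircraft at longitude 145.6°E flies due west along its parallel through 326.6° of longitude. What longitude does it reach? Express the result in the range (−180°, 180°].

Start at +145.6°; shift −326.6° → -181.0°.
-181.0° lies outside (−180°, 180°]; add 360° → +179.0°.

179.0°E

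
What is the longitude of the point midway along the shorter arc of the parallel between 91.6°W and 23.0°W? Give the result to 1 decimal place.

Signed shortest Δλ from -91.6° to -23.0° is +68.6°.
Midpoint longitude = -91.6° + (+68.6°)/2 = -91.6° + 34.3° = -57.3°.

57.3°W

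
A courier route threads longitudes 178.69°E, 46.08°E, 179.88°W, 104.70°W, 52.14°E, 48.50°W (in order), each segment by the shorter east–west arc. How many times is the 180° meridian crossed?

Leg 1: +178.69° → +46.08°, shortest Δλ = -132.61° (west) — does not cross 180°.
Leg 2: +46.08° → -179.88°, shortest Δλ = 134.04° (east) — crosses 180°.
Leg 3: -179.88° → -104.70°, shortest Δλ = 75.18° (east) — does not cross 180°.
Leg 4: -104.70° → +52.14°, shortest Δλ = 156.84° (east) — does not cross 180°.
Leg 5: +52.14° → -48.50°, shortest Δλ = -100.64° (west) — does not cross 180°.
Total crossings: 1.

1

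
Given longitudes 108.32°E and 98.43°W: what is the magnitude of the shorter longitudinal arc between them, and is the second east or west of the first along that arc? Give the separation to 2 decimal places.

153.25° east

Raw difference: -98.43 − 108.32 = -206.75°.
Normalise into (−180°, 180°]: -206.75° + 360° = 153.25°.
Positive ⇒ the second point lies to the east; separation 153.25°.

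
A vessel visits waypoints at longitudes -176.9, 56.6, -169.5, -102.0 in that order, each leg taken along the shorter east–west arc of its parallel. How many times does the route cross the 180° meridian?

Leg 1: -176.9° → +56.6°, shortest Δλ = -126.5° (west) — crosses 180°.
Leg 2: +56.6° → -169.5°, shortest Δλ = 133.9° (east) — crosses 180°.
Leg 3: -169.5° → -102.0°, shortest Δλ = 67.5° (east) — does not cross 180°.
Total crossings: 2.

2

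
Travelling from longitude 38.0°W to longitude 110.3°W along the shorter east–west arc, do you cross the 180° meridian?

No

Signed shortest Δλ = ((-110.3 − -38.0 + 180) mod 360) − 180 = -72.3°.
Going west by 72.3° from -38.0° reaches -110.3° without touching 180°.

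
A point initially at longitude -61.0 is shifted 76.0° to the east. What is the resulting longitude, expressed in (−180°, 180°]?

Start at -61.0°; shift +76.0° → +15.0°.
+15.0° already lies in (−180°, 180°].

+15.0°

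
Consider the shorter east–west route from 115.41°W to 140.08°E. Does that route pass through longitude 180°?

Yes

Naïve |140.08 − -115.41| = 255.49° > 180°, so the shorter arc goes the other way round — across 180°.
Signed shortest Δλ = ((140.08 − -115.41 + 180) mod 360) − 180 = -104.51°.
Going west by 104.51° from -115.41° passes through 180° before reaching +140.08°.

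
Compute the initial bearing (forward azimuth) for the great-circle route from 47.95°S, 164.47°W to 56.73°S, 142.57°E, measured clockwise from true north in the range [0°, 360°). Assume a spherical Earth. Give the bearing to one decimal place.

Δλ = 142.57 − -164.47 = 307.04°; wrapped into (−180°, 180°]: -52.96°.
θ = atan2( sin Δλ · cos φ₂ , cos φ₁ · sin φ₂ − sin φ₁ · cos φ₂ · cos Δλ )
  = atan2(-0.43789, -0.31462) = -125.697° → normalised to [0°, 360°): 234.303°.

234.3°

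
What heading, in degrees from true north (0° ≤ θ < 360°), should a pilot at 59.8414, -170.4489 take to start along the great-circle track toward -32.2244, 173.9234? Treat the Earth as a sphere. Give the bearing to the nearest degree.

Δλ = 173.9234 − -170.4489 = 344.3723°; wrapped into (−180°, 180°]: -15.6277°.
θ = atan2( sin Δλ · cos φ₂ , cos φ₁ · sin φ₂ − sin φ₁ · cos φ₂ · cos Δλ )
  = atan2(-0.22789, -0.97231) = -166.809° → normalised to [0°, 360°): 193.191°.

193°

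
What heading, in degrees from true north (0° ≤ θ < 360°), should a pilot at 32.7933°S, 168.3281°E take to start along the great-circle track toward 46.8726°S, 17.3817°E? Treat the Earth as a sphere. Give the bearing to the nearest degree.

200°

Δλ = 17.3817 − 168.3281 = -150.9464°.
θ = atan2( sin Δλ · cos φ₂ , cos φ₁ · sin φ₂ − sin φ₁ · cos φ₂ · cos Δλ )
  = atan2(-0.33199, -0.93719) = -160.494° → normalised to [0°, 360°): 199.506°.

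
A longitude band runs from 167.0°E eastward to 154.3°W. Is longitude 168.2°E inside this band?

Yes

Band width going east from +167.0° to -154.3°: ((-154.3 − 167.0) mod 360) = 38.7°.
Offset of +168.2° east of the west edge: ((168.2 − 167.0) mod 360) = 1.2°.
1.2° ≤ 38.7° ⇒ inside.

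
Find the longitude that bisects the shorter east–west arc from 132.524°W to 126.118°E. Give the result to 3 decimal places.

Signed shortest Δλ from -132.524° to +126.118° is -101.358°.
Midpoint longitude = -132.524° + (-101.358°)/2 = -132.524° − 50.679° = -183.203°.
Normalise into (−180°, 180°]: +176.797°.
(The naïve average (-132.524 + +126.118)/2 = -3.203° is on the wrong side of the globe.)

176.797°E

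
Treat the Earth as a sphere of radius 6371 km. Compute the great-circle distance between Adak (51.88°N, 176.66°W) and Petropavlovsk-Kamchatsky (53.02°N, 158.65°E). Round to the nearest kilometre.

1670 km

Δλ = 158.65 − -176.66 = 335.31°; wrapped into (−180°, 180°]: -24.69°.
Δφ = 53.02 − 51.88 = 1.14°.
a = sin²(Δφ/2) + cos φ₁ · cos φ₂ · sin²(Δλ/2) = 0.017072.
c = 2·atan2(√a, √(1−a)) = 0.26207 rad → d = 6371·c ≈ 1669.66 km.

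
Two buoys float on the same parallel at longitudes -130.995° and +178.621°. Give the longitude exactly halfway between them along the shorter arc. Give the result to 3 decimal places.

-156.187°

Signed shortest Δλ from -130.995° to +178.621° is -50.384°.
Midpoint longitude = -130.995° + (-50.384°)/2 = -130.995° − 25.192° = -156.187°.
(The naïve average (-130.995 + +178.621)/2 = 23.813° is on the wrong side of the globe.)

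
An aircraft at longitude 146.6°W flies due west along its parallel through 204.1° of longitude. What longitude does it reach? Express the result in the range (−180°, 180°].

9.3°E

Start at -146.6°; shift −204.1° → -350.7°.
-350.7° lies outside (−180°, 180°]; add 360° → +9.3°.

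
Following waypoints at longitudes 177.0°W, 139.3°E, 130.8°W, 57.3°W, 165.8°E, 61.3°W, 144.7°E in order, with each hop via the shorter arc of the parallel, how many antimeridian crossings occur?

Leg 1: -177.0° → +139.3°, shortest Δλ = -43.7° (west) — crosses 180°.
Leg 2: +139.3° → -130.8°, shortest Δλ = 89.9° (east) — crosses 180°.
Leg 3: -130.8° → -57.3°, shortest Δλ = 73.5° (east) — does not cross 180°.
Leg 4: -57.3° → +165.8°, shortest Δλ = -136.9° (west) — crosses 180°.
Leg 5: +165.8° → -61.3°, shortest Δλ = 132.9° (east) — crosses 180°.
Leg 6: -61.3° → +144.7°, shortest Δλ = -154.0° (west) — crosses 180°.
Total crossings: 5.

5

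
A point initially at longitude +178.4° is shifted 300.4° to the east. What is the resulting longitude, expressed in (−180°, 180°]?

+118.8°

Start at +178.4°; shift +300.4° → +478.8°.
+478.8° lies outside (−180°, 180°]; subtract 360° → +118.8°.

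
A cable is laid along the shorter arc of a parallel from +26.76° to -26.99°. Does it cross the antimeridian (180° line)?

No

Signed shortest Δλ = ((-26.99 − 26.76 + 180) mod 360) − 180 = -53.75°.
Going west by 53.75° from +26.76° reaches -26.99° without touching 180°.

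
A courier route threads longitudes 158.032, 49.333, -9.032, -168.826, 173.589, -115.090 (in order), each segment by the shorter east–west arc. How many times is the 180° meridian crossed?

Leg 1: +158.032° → +49.333°, shortest Δλ = -108.699° (west) — does not cross 180°.
Leg 2: +49.333° → -9.032°, shortest Δλ = -58.365° (west) — does not cross 180°.
Leg 3: -9.032° → -168.826°, shortest Δλ = -159.794° (west) — does not cross 180°.
Leg 4: -168.826° → +173.589°, shortest Δλ = -17.585° (west) — crosses 180°.
Leg 5: +173.589° → -115.090°, shortest Δλ = 71.321° (east) — crosses 180°.
Total crossings: 2.

2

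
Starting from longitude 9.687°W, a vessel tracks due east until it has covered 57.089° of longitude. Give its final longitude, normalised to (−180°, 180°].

47.402°E

Start at -9.687°; shift +57.089° → +47.402°.
+47.402° already lies in (−180°, 180°].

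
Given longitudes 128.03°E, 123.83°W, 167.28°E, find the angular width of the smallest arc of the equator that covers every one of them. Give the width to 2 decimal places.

108.14°

Sort the longitudes: -123.83°, +128.03°, +167.28°.
Eastward gaps between consecutive values (wrapping around): 251.86°, 39.25°, 68.89°.
Largest gap = 251.86° ⇒ minimal covering band is its complement: 360° − 251.86° = 108.14°.
Band runs from +128.03° eastward to -123.83°, crossing the antimeridian.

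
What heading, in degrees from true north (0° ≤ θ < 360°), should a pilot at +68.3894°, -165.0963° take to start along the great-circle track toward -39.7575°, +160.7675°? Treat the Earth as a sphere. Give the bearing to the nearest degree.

208°

Δλ = 160.7675 − -165.0963 = 325.8638°; wrapped into (−180°, 180°]: -34.1362°.
θ = atan2( sin Δλ · cos φ₂ , cos φ₁ · sin φ₂ − sin φ₁ · cos φ₂ · cos Δλ )
  = atan2(-0.43140, -0.82712) = -152.455° → normalised to [0°, 360°): 207.545°.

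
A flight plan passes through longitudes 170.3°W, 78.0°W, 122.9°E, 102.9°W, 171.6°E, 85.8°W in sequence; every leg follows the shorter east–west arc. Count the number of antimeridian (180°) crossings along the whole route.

4

Leg 1: -170.3° → -78.0°, shortest Δλ = 92.3° (east) — does not cross 180°.
Leg 2: -78.0° → +122.9°, shortest Δλ = -159.1° (west) — crosses 180°.
Leg 3: +122.9° → -102.9°, shortest Δλ = 134.2° (east) — crosses 180°.
Leg 4: -102.9° → +171.6°, shortest Δλ = -85.5° (west) — crosses 180°.
Leg 5: +171.6° → -85.8°, shortest Δλ = 102.6° (east) — crosses 180°.
Total crossings: 4.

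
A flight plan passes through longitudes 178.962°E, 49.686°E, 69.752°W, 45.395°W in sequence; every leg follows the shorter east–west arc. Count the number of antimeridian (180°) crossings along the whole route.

0

Leg 1: +178.962° → +49.686°, shortest Δλ = -129.276° (west) — does not cross 180°.
Leg 2: +49.686° → -69.752°, shortest Δλ = -119.438° (west) — does not cross 180°.
Leg 3: -69.752° → -45.395°, shortest Δλ = 24.357° (east) — does not cross 180°.
Total crossings: 0.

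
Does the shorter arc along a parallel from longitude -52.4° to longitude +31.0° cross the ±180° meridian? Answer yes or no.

No

Signed shortest Δλ = ((31.0 − -52.4 + 180) mod 360) − 180 = 83.4°.
Going east by 83.4° from -52.4° reaches +31.0° without touching 180°.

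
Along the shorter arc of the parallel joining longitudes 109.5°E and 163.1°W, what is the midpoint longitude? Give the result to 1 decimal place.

Signed shortest Δλ from +109.5° to -163.1° is +87.4°.
Midpoint longitude = +109.5° + (+87.4°)/2 = +109.5° + 43.7° = +153.2°.
(The naïve average (+109.5 + -163.1)/2 = -26.8° is on the wrong side of the globe.)

153.2°E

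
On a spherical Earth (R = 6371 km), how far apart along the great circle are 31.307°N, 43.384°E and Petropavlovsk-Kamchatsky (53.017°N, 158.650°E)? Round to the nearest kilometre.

8753 km

Δλ = 158.650 − 43.384 = 115.266°.
Δφ = 53.017 − 31.307 = 21.710°.
a = sin²(Δφ/2) + cos φ₁ · cos φ₂ · sin²(Δλ/2) = 0.402149.
c = 2·atan2(√a, √(1−a)) = 1.37382 rad → d = 6371·c ≈ 8752.62 km.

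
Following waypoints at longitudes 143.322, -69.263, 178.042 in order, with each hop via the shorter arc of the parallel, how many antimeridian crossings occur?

Leg 1: +143.322° → -69.263°, shortest Δλ = 147.415° (east) — crosses 180°.
Leg 2: -69.263° → +178.042°, shortest Δλ = -112.695° (west) — crosses 180°.
Total crossings: 2.

2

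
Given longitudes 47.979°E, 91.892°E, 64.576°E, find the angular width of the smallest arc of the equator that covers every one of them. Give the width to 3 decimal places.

43.913°

Sort the longitudes: +47.979°, +64.576°, +91.892°.
Eastward gaps between consecutive values (wrapping around): 16.597°, 27.316°, 316.087°.
Largest gap = 316.087° ⇒ minimal covering band is its complement: 360° − 316.087° = 43.913°.
Band runs from +47.979° eastward to +91.892°.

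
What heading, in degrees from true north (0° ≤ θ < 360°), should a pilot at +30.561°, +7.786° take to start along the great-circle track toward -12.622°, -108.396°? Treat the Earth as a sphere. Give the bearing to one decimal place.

Δλ = -108.396 − 7.786 = -116.182°.
θ = atan2( sin Δλ · cos φ₂ , cos φ₁ · sin φ₂ − sin φ₁ · cos φ₂ · cos Δλ )
  = atan2(-0.87571, 0.03076) = -87.988° → normalised to [0°, 360°): 272.012°.

272.0°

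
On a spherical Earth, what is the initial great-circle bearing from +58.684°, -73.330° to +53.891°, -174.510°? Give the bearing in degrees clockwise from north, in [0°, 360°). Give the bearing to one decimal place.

Δλ = -174.510 − -73.330 = -101.180°.
θ = atan2( sin Δλ · cos φ₂ , cos φ₁ · sin φ₂ − sin φ₁ · cos φ₂ · cos Δλ )
  = atan2(-0.57814, 0.51753) = -48.166° → normalised to [0°, 360°): 311.834°.

311.8°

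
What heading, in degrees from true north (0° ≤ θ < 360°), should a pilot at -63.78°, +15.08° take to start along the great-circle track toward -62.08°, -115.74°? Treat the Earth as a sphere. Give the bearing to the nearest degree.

Δλ = -115.74 − 15.08 = -130.82°.
θ = atan2( sin Δλ · cos φ₂ , cos φ₁ · sin φ₂ − sin φ₁ · cos φ₂ · cos Δλ )
  = atan2(-0.35435, -0.66498) = -151.948° → normalised to [0°, 360°): 208.052°.

208°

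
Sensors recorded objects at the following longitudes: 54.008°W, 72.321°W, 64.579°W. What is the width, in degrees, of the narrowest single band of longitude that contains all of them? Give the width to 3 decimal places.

Sort the longitudes: -72.321°, -64.579°, -54.008°.
Eastward gaps between consecutive values (wrapping around): 7.742°, 10.571°, 341.687°.
Largest gap = 341.687° ⇒ minimal covering band is its complement: 360° − 341.687° = 18.313°.
Band runs from -72.321° eastward to -54.008°.

18.313°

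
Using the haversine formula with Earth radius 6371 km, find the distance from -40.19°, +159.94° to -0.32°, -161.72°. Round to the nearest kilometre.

Δλ = -161.72 − 159.94 = -321.66°; wrapped into (−180°, 180°]: 38.34°.
Δφ = -0.32 − -40.19 = 39.87°.
a = sin²(Δφ/2) + cos φ₁ · cos φ₂ · sin²(Δλ/2) = 0.198619.
c = 2·atan2(√a, √(1−a)) = 0.92384 rad → d = 6371·c ≈ 5885.78 km.

5886 km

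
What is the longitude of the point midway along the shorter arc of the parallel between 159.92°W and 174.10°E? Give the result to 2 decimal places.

172.91°W

Signed shortest Δλ from -159.92° to +174.10° is -25.98°.
Midpoint longitude = -159.92° + (-25.98°)/2 = -159.92° − 12.99° = -172.91°.
(The naïve average (-159.92 + +174.10)/2 = 7.09° is on the wrong side of the globe.)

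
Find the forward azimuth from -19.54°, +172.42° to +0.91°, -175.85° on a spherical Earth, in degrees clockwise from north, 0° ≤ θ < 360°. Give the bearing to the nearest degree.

31°

Δλ = -175.85 − 172.42 = -348.27°; wrapped into (−180°, 180°]: 11.73°.
θ = atan2( sin Δλ · cos φ₂ , cos φ₁ · sin φ₂ − sin φ₁ · cos φ₂ · cos Δλ )
  = atan2(0.20327, 0.34241) = 30.696° → normalised to [0°, 360°): 30.696°.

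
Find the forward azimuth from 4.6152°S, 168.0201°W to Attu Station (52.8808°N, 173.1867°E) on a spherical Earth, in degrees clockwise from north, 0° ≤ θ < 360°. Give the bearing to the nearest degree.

347°

Δλ = 173.1867 − -168.0201 = 341.2068°; wrapped into (−180°, 180°]: -18.7932°.
θ = atan2( sin Δλ · cos φ₂ , cos φ₁ · sin φ₂ − sin φ₁ · cos φ₂ · cos Δλ )
  = atan2(-0.19441, 0.84077) = -13.020° → normalised to [0°, 360°): 346.980°.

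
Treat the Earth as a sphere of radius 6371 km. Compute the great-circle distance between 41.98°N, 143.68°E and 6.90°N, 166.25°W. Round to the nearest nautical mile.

3384 nmi

Δλ = -166.25 − 143.68 = -309.93°; wrapped into (−180°, 180°]: 50.07°.
Δφ = 6.90 − 41.98 = -35.08°.
a = sin²(Δφ/2) + cos φ₁ · cos φ₂ · sin²(Δλ/2) = 0.222981.
c = 2·atan2(√a, √(1−a)) = 0.98359 rad → d = 6371·c ≈ 6266.44 km ≈ 3383.61 nmi.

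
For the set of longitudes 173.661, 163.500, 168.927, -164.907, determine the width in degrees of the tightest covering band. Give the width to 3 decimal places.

Sort the longitudes: -164.907°, +163.500°, +168.927°, +173.661°.
Eastward gaps between consecutive values (wrapping around): 328.407°, 5.427°, 4.734°, 21.432°.
Largest gap = 328.407° ⇒ minimal covering band is its complement: 360° − 328.407° = 31.593°.
Band runs from +163.500° eastward to -164.907°, crossing the antimeridian.

31.593°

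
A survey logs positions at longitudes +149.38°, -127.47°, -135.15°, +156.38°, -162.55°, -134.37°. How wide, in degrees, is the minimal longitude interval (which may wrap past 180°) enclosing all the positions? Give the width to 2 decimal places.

83.15°

Sort the longitudes: -162.55°, -135.15°, -134.37°, -127.47°, +149.38°, +156.38°.
Eastward gaps between consecutive values (wrapping around): 27.40°, 0.78°, 6.90°, 276.85°, 7.00°, 41.07°.
Largest gap = 276.85° ⇒ minimal covering band is its complement: 360° − 276.85° = 83.15°.
Band runs from +149.38° eastward to -127.47°, crossing the antimeridian.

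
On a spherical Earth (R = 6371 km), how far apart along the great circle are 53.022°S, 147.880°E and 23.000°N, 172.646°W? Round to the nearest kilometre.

Δλ = -172.646 − 147.880 = -320.526°; wrapped into (−180°, 180°]: 39.474°.
Δφ = 23.000 − -53.022 = 76.022°.
a = sin²(Δφ/2) + cos φ₁ · cos φ₂ · sin²(Δλ/2) = 0.442370.
c = 2·atan2(√a, √(1−a)) = 1.45528 rad → d = 6371·c ≈ 9271.59 km.

9272 km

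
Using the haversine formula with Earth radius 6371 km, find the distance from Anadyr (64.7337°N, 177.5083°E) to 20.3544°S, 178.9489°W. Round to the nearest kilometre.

Δλ = -178.9489 − 177.5083 = -356.4572°; wrapped into (−180°, 180°]: 3.5428°.
Δφ = -20.3544 − 64.7337 = -85.0881°.
a = sin²(Δφ/2) + cos φ₁ · cos φ₂ · sin²(Δλ/2) = 0.457570.
c = 2·atan2(√a, √(1−a)) = 1.48584 rad → d = 6371·c ≈ 9466.26 km.

9466 km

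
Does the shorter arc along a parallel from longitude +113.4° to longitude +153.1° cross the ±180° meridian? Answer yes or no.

Signed shortest Δλ = ((153.1 − 113.4 + 180) mod 360) − 180 = 39.7°.
Going east by 39.7° from +113.4° reaches +153.1° without touching 180°.

No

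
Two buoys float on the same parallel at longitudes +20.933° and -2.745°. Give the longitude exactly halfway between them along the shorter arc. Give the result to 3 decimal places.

Signed shortest Δλ from +20.933° to -2.745° is -23.678°.
Midpoint longitude = +20.933° + (-23.678°)/2 = +20.933° − 11.839° = +9.094°.

+9.094°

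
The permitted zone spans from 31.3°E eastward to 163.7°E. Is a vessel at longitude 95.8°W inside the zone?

Band width going east from +31.3° to +163.7°: ((163.7 − 31.3) mod 360) = 132.4°.
Offset of -95.8° east of the west edge: ((-95.8 − 31.3) mod 360) = 232.9°.
232.9° > 132.4° ⇒ outside.

No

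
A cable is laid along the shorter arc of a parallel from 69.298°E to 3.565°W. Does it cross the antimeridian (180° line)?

Signed shortest Δλ = ((-3.565 − 69.298 + 180) mod 360) − 180 = -72.863°.
Going west by 72.863° from +69.298° reaches -3.565° without touching 180°.

No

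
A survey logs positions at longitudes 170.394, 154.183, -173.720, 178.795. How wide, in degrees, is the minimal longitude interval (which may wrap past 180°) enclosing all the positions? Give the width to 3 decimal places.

32.097°

Sort the longitudes: -173.720°, +154.183°, +170.394°, +178.795°.
Eastward gaps between consecutive values (wrapping around): 327.903°, 16.211°, 8.401°, 7.485°.
Largest gap = 327.903° ⇒ minimal covering band is its complement: 360° − 327.903° = 32.097°.
Band runs from +154.183° eastward to -173.720°, crossing the antimeridian.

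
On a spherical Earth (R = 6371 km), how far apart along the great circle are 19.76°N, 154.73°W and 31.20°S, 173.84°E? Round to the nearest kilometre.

Δλ = 173.84 − -154.73 = 328.57°; wrapped into (−180°, 180°]: -31.43°.
Δφ = -31.20 − 19.76 = -50.96°.
a = sin²(Δφ/2) + cos φ₁ · cos φ₂ · sin²(Δλ/2) = 0.244124.
c = 2·atan2(√a, √(1−a)) = 1.03357 rad → d = 6371·c ≈ 6584.90 km.

6585 km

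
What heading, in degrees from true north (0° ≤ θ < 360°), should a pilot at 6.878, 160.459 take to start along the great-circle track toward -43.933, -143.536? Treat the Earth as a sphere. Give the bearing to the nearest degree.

Δλ = -143.536 − 160.459 = -303.995°; wrapped into (−180°, 180°]: 56.005°.
θ = atan2( sin Δλ · cos φ₂ , cos φ₁ · sin φ₂ − sin φ₁ · cos φ₂ · cos Δλ )
  = atan2(0.59707, -0.73704) = 140.990° → normalised to [0°, 360°): 140.990°.

141°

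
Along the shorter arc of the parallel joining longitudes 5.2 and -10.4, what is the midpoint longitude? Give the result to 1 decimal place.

Signed shortest Δλ from +5.2° to -10.4° is -15.6°.
Midpoint longitude = +5.2° + (-15.6°)/2 = +5.2° − 7.8° = -2.6°.

-2.6°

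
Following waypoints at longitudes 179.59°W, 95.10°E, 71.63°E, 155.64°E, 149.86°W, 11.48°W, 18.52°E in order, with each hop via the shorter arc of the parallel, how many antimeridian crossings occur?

Leg 1: -179.59° → +95.10°, shortest Δλ = -85.31° (west) — crosses 180°.
Leg 2: +95.10° → +71.63°, shortest Δλ = -23.47° (west) — does not cross 180°.
Leg 3: +71.63° → +155.64°, shortest Δλ = 84.01° (east) — does not cross 180°.
Leg 4: +155.64° → -149.86°, shortest Δλ = 54.5° (east) — crosses 180°.
Leg 5: -149.86° → -11.48°, shortest Δλ = 138.38° (east) — does not cross 180°.
Leg 6: -11.48° → +18.52°, shortest Δλ = 30.0° (east) — does not cross 180°.
Total crossings: 2.

2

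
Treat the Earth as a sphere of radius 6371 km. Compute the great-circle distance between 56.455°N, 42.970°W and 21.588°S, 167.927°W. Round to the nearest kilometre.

Δλ = -167.927 − -42.970 = -124.957°.
Δφ = -21.588 − 56.455 = -78.043°.
a = sin²(Δφ/2) + cos φ₁ · cos φ₂ · sin²(Δλ/2) = 0.800528.
c = 2·atan2(√a, √(1−a)) = 2.21562 rad → d = 6371·c ≈ 14115.71 km.

14116 km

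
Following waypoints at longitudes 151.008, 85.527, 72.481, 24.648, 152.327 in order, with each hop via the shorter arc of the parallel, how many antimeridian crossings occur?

0

Leg 1: +151.008° → +85.527°, shortest Δλ = -65.481° (west) — does not cross 180°.
Leg 2: +85.527° → +72.481°, shortest Δλ = -13.046° (west) — does not cross 180°.
Leg 3: +72.481° → +24.648°, shortest Δλ = -47.833° (west) — does not cross 180°.
Leg 4: +24.648° → +152.327°, shortest Δλ = 127.679° (east) — does not cross 180°.
Total crossings: 0.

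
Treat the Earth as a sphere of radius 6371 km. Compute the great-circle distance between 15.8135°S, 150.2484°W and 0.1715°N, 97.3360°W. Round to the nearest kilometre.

Δλ = -97.3360 − -150.2484 = 52.9124°.
Δφ = 0.1715 − -15.8135 = 15.9850°.
a = sin²(Δφ/2) + cos φ₁ · cos φ₂ · sin²(Δλ/2) = 0.210303.
c = 2·atan2(√a, √(1−a)) = 0.95281 rad → d = 6371·c ≈ 6070.36 km.

6070 km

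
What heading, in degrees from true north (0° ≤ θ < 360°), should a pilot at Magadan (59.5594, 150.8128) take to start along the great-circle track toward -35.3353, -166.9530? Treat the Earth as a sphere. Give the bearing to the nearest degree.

146°

Δλ = -166.9530 − 150.8128 = -317.7658°; wrapped into (−180°, 180°]: 42.2342°.
θ = atan2( sin Δλ · cos φ₂ , cos φ₁ · sin φ₂ − sin φ₁ · cos φ₂ · cos Δλ )
  = atan2(0.54834, -0.81377) = 146.027° → normalised to [0°, 360°): 146.027°.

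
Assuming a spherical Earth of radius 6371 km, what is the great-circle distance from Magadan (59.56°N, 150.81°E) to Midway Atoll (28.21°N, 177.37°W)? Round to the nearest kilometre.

Δλ = -177.37 − 150.81 = -328.18°; wrapped into (−180°, 180°]: 31.82°.
Δφ = 28.21 − 59.56 = -31.35°.
a = sin²(Δφ/2) + cos φ₁ · cos φ₂ · sin²(Δλ/2) = 0.106547.
c = 2·atan2(√a, √(1−a)) = 0.66502 rad → d = 6371·c ≈ 4236.82 km.

4237 km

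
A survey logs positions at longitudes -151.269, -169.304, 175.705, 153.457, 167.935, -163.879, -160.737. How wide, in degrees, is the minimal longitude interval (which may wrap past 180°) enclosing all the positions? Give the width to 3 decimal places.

55.274°

Sort the longitudes: -169.304°, -163.879°, -160.737°, -151.269°, +153.457°, +167.935°, +175.705°.
Eastward gaps between consecutive values (wrapping around): 5.425°, 3.142°, 9.468°, 304.726°, 14.478°, 7.770°, 14.991°.
Largest gap = 304.726° ⇒ minimal covering band is its complement: 360° − 304.726° = 55.274°.
Band runs from +153.457° eastward to -151.269°, crossing the antimeridian.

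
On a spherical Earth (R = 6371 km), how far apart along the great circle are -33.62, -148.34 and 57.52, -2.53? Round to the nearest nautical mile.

8815 nmi

Δλ = -2.53 − -148.34 = 145.81°.
Δφ = 57.52 − -33.62 = 91.14°.
a = sin²(Δφ/2) + cos φ₁ · cos φ₂ · sin²(Δλ/2) = 0.918486.
c = 2·atan2(√a, √(1−a)) = 2.56252 rad → d = 6371·c ≈ 16325.83 km ≈ 8815.24 nmi.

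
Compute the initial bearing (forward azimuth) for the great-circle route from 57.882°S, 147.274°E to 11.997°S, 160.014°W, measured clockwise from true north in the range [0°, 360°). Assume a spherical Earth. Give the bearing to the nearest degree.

Δλ = -160.014 − 147.274 = -307.288°; wrapped into (−180°, 180°]: 52.712°.
θ = atan2( sin Δλ · cos φ₂ , cos φ₁ · sin φ₂ − sin φ₁ · cos φ₂ · cos Δλ )
  = atan2(0.77822, 0.39138) = 63.301° → normalised to [0°, 360°): 63.301°.

63°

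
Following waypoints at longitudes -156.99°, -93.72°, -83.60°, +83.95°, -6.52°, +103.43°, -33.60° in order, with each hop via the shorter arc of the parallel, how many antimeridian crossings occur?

0

Leg 1: -156.99° → -93.72°, shortest Δλ = 63.27° (east) — does not cross 180°.
Leg 2: -93.72° → -83.60°, shortest Δλ = 10.12° (east) — does not cross 180°.
Leg 3: -83.60° → +83.95°, shortest Δλ = 167.55° (east) — does not cross 180°.
Leg 4: +83.95° → -6.52°, shortest Δλ = -90.47° (west) — does not cross 180°.
Leg 5: -6.52° → +103.43°, shortest Δλ = 109.95° (east) — does not cross 180°.
Leg 6: +103.43° → -33.60°, shortest Δλ = -137.03° (west) — does not cross 180°.
Total crossings: 0.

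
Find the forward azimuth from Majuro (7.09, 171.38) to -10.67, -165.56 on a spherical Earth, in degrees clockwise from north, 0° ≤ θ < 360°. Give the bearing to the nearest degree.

127°

Δλ = -165.56 − 171.38 = -336.94°; wrapped into (−180°, 180°]: 23.06°.
θ = atan2( sin Δλ · cos φ₂ , cos φ₁ · sin φ₂ − sin φ₁ · cos φ₂ · cos Δλ )
  = atan2(0.38492, -0.29534) = 127.498° → normalised to [0°, 360°): 127.498°.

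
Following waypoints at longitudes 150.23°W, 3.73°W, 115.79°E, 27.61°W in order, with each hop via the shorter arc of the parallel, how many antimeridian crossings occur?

0

Leg 1: -150.23° → -3.73°, shortest Δλ = 146.5° (east) — does not cross 180°.
Leg 2: -3.73° → +115.79°, shortest Δλ = 119.52° (east) — does not cross 180°.
Leg 3: +115.79° → -27.61°, shortest Δλ = -143.4° (west) — does not cross 180°.
Total crossings: 0.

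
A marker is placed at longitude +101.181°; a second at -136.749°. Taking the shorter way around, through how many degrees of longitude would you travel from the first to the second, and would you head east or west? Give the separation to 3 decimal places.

122.070° east

Raw difference: -136.749 − 101.181 = -237.93°.
Normalise into (−180°, 180°]: -237.93° + 360° = 122.07°.
Positive ⇒ the second point lies to the east; separation 122.070°.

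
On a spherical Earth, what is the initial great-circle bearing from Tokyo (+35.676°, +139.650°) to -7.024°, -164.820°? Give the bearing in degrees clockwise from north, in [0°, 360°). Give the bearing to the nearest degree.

Δλ = -164.820 − 139.650 = -304.470°; wrapped into (−180°, 180°]: 55.530°.
θ = atan2( sin Δλ · cos φ₂ , cos φ₁ · sin φ₂ − sin φ₁ · cos φ₂ · cos Δλ )
  = atan2(0.81824, -0.42694) = 117.554° → normalised to [0°, 360°): 117.554°.

118°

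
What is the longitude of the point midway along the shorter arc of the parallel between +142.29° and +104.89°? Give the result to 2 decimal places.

Signed shortest Δλ from +142.29° to +104.89° is -37.40°.
Midpoint longitude = +142.29° + (-37.40°)/2 = +142.29° − 18.70° = +123.59°.

+123.59°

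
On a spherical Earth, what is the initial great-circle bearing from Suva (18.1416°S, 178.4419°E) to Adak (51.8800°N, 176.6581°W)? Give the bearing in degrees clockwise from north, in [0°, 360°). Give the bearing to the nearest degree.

3°

Δλ = -176.6581 − 178.4419 = -355.1000°; wrapped into (−180°, 180°]: 4.9000°.
θ = atan2( sin Δλ · cos φ₂ , cos φ₁ · sin φ₂ − sin φ₁ · cos φ₂ · cos Δλ )
  = atan2(0.05273, 0.93912) = 3.214° → normalised to [0°, 360°): 3.214°.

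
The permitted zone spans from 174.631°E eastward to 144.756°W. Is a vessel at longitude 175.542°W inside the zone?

Yes

Band width going east from +174.631° to -144.756°: ((-144.756 − 174.631) mod 360) = 40.613°.
Offset of -175.542° east of the west edge: ((-175.542 − 174.631) mod 360) = 9.827°.
9.827° ≤ 40.613° ⇒ inside.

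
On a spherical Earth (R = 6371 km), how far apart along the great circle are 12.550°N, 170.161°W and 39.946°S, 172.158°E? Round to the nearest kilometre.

Δλ = 172.158 − -170.161 = 342.319°; wrapped into (−180°, 180°]: -17.681°.
Δφ = -39.946 − 12.550 = -52.496°.
a = sin²(Δφ/2) + cos φ₁ · cos φ₂ · sin²(Δλ/2) = 0.213266.
c = 2·atan2(√a, √(1−a)) = 0.96006 rad → d = 6371·c ≈ 6116.57 km.

6117 km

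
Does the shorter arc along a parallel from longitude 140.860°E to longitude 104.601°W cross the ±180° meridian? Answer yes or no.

Yes

Naïve |-104.601 − 140.860| = 245.461° > 180°, so the shorter arc goes the other way round — across 180°.
Signed shortest Δλ = ((-104.601 − 140.860 + 180) mod 360) − 180 = 114.539°.
Going east by 114.539° from +140.860° passes through 180° before reaching -104.601°.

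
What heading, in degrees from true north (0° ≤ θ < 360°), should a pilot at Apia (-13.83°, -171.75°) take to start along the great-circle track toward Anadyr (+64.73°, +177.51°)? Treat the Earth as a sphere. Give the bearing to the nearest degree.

Δλ = 177.51 − -171.75 = 349.26°; wrapped into (−180°, 180°]: -10.74°.
θ = atan2( sin Δλ · cos φ₂ , cos φ₁ · sin φ₂ − sin φ₁ · cos φ₂ · cos Δλ )
  = atan2(-0.07955, 0.97835) = -4.649° → normalised to [0°, 360°): 355.351°.

355°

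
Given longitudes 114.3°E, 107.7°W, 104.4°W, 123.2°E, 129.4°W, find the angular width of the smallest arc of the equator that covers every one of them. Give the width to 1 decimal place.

141.3°

Sort the longitudes: -129.4°, -107.7°, -104.4°, +114.3°, +123.2°.
Eastward gaps between consecutive values (wrapping around): 21.7°, 3.3°, 218.7°, 8.9°, 107.4°.
Largest gap = 218.7° ⇒ minimal covering band is its complement: 360° − 218.7° = 141.3°.
Band runs from +114.3° eastward to -104.4°, crossing the antimeridian.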